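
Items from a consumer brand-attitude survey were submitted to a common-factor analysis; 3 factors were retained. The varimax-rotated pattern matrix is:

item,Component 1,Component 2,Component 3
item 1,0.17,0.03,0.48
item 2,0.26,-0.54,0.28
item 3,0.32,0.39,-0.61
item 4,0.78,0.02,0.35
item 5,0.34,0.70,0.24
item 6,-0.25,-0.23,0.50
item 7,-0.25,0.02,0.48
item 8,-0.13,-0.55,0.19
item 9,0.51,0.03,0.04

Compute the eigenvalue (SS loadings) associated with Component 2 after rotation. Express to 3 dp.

SS loadings for Component 2 = 0.03² + (-0.54)² + 0.39² + 0.02² + 0.70² + (-0.23)² + 0.02² + (-0.55)² + 0.03² = 0.0009 + 0.2916 + 0.1521 + 0.0004 + 0.4900 + 0.0529 + 0.0004 + 0.3025 + 0.0009 = 1.2917

1.292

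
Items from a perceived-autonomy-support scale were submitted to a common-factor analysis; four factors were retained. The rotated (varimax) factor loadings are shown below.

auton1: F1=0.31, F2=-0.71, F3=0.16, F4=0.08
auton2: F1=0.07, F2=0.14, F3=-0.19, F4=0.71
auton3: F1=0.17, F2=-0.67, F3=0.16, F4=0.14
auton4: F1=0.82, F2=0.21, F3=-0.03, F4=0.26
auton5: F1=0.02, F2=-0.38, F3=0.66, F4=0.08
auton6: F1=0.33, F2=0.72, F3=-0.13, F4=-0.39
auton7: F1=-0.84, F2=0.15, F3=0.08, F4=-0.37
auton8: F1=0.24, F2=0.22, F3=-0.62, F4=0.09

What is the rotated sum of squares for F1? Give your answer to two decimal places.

1.67

SS loadings for F1 = 0.31² + 0.07² + 0.17² + 0.82² + 0.02² + 0.33² + (-0.84)² + 0.24² = 0.0961 + 0.0049 + 0.0289 + 0.6724 + 0.0004 + 0.1089 + 0.7056 + 0.0576 = 1.6748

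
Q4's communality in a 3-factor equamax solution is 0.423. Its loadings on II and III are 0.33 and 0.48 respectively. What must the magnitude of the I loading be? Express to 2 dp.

Under orthogonal rotation h² = Σλ², so λ_I² = h² − (0.3393) = 0.423 − 0.3393 = 0.0837.
|λ| = √0.0837 = 0.2893.

0.29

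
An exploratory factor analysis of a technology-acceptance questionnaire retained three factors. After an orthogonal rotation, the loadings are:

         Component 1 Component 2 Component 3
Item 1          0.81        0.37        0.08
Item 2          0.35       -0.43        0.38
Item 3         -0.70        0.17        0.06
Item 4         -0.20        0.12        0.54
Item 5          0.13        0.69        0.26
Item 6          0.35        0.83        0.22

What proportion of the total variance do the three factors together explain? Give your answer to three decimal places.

0.590

SS loadings by factor: 1.4480, 1.5301, 0.5620; total = 3.5401.
Total variance with 6 standardized items is 6, so the solution explains 3.5401/6 = 0.5900.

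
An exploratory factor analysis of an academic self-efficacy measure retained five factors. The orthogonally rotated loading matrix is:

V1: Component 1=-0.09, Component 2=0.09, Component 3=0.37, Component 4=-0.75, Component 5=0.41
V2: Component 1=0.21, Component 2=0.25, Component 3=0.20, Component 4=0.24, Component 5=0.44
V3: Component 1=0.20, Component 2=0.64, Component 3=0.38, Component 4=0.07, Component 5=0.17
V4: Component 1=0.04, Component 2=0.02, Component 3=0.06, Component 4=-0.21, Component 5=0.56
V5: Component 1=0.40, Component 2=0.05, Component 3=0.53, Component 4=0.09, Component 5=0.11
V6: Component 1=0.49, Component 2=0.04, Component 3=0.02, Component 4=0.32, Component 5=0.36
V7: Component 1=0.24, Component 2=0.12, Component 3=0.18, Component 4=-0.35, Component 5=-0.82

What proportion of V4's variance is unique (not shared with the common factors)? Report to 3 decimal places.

0.637

h² = 0.04² + 0.02² + 0.06² + (-0.21)² + 0.56² = 0.0016 + 0.0004 + 0.0036 + 0.0441 + 0.3136 = 0.3633
Uniqueness u² = 1 − h² = 1 − 0.3633 = 0.6367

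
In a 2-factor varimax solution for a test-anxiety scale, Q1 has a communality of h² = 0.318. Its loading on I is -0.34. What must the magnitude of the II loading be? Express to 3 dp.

Under orthogonal rotation h² = Σλ², so λ_II² = h² − (0.1156) = 0.318 − 0.1156 = 0.2024.
|λ| = √0.2024 = 0.4499.

0.450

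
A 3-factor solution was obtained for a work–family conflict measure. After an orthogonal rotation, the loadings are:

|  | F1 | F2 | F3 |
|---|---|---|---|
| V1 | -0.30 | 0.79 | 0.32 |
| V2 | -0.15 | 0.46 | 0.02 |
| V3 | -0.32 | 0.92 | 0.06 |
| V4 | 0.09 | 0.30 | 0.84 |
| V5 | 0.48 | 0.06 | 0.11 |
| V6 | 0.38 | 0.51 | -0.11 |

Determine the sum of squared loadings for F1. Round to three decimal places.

0.598

SS loadings for F1 = (-0.30)² + (-0.15)² + (-0.32)² + 0.09² + 0.48² + 0.38² = 0.0900 + 0.0225 + 0.1024 + 0.0081 + 0.2304 + 0.1444 = 0.5978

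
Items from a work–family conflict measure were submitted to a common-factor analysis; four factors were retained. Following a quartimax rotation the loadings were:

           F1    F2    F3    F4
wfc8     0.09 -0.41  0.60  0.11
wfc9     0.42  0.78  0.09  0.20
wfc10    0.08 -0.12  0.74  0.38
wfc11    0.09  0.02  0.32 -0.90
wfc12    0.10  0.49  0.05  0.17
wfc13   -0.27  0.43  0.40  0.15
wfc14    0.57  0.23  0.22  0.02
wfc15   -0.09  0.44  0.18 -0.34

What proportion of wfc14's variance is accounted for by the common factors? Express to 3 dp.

h² = 0.57² + 0.23² + 0.22² + 0.02² = 0.3249 + 0.0529 + 0.0484 + 0.0004 = 0.4266

0.427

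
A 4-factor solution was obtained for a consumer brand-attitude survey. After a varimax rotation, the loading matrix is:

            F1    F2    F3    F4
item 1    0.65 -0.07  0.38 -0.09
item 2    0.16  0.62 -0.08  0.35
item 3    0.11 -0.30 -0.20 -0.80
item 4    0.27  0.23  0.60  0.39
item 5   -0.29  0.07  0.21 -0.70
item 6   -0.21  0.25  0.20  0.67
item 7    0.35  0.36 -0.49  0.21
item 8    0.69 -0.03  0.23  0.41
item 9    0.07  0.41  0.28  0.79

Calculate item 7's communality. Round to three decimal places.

0.536

h² = 0.35² + 0.36² + (-0.49)² + 0.21² = 0.1225 + 0.1296 + 0.2401 + 0.0441 = 0.5363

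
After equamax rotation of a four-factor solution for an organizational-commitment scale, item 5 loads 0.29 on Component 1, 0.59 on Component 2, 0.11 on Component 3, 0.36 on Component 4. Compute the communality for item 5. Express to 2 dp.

h² = 0.29² + 0.59² + 0.11² + 0.36² = 0.0841 + 0.3481 + 0.0121 + 0.1296 = 0.5739

0.57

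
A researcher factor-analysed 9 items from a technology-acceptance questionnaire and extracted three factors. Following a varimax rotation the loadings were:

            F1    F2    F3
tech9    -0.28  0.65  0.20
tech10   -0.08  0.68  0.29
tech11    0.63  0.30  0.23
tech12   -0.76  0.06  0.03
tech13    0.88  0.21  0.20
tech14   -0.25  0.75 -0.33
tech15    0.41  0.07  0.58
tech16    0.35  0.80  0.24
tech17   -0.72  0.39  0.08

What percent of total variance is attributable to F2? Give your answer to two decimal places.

SS loadings for F2 = 0.65² + 0.68² + 0.30² + 0.06² + 0.21² + 0.75² + 0.07² + 0.80² + 0.39² = 2.3821
With 9 standardized items, total variance = 9. Proportion = 2.3821/9 = 0.2647 → 26.47%.

26.47%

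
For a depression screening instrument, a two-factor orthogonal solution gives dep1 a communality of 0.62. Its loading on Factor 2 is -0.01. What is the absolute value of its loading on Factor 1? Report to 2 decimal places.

0.79

Under orthogonal rotation h² = Σλ², so λ_Factor 1² = h² − (0.0001) = 0.62 − 0.0001 = 0.6199.
|λ| = √0.6199 = 0.7873.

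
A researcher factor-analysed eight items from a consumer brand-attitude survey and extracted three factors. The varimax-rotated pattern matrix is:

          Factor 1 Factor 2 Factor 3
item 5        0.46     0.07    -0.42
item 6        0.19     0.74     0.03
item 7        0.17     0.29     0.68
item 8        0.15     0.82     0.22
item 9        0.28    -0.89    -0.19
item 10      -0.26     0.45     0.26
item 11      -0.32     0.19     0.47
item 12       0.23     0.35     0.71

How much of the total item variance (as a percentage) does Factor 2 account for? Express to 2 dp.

30.78%

SS loadings for Factor 2 = 0.07² + 0.74² + 0.29² + 0.82² + (-0.89)² + 0.45² + 0.19² + 0.35² = 2.4622
With 8 standardized items, total variance = 8. Proportion = 2.4622/8 = 0.3078 → 30.78%.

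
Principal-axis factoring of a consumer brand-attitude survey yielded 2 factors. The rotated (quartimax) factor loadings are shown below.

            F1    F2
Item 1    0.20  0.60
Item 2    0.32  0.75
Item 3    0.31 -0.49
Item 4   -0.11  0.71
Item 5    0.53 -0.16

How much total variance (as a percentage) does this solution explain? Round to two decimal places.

44.48%

SS loadings by factor: 0.5315, 1.6923; total = 2.2238.
Total variance with 5 standardized items is 5, so the solution explains 2.2238/5 = 0.4448 = 44.48%.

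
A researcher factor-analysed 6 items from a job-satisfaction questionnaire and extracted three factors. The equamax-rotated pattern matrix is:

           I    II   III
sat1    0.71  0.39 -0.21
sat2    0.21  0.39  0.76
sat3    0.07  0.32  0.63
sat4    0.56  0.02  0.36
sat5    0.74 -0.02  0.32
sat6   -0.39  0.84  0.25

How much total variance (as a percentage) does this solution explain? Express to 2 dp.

66.54%

SS loadings by factor: 1.5664, 1.1130, 1.3131; total = 3.9925.
Total variance with 6 standardized items is 6, so the solution explains 3.9925/6 = 0.6654 = 66.54%.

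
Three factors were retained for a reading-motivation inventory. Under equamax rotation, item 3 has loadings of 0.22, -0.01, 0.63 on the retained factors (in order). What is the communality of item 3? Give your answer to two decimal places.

h² = 0.22² + (-0.01)² + 0.63² = 0.0484 + 0.0001 + 0.3969 = 0.4454

0.45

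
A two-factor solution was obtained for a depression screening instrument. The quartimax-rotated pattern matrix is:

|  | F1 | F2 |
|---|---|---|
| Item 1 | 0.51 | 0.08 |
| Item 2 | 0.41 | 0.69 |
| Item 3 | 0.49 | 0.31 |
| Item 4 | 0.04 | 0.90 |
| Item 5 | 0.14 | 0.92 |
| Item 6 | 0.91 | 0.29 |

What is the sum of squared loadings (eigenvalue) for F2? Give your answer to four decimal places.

2.3191

SS loadings for F2 = 0.08² + 0.69² + 0.31² + 0.90² + 0.92² + 0.29² = 0.0064 + 0.4761 + 0.0961 + 0.8100 + 0.8464 + 0.0841 = 2.3191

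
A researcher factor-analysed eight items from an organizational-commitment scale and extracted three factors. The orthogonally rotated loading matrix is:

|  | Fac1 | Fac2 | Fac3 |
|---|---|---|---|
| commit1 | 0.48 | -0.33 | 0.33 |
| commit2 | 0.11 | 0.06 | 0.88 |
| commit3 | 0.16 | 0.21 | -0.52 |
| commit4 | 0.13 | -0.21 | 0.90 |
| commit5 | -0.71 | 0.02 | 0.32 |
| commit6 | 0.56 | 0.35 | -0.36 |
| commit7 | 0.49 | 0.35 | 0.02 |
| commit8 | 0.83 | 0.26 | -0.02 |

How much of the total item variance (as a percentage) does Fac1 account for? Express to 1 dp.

25.4%

SS loadings for Fac1 = 0.48² + 0.11² + 0.16² + 0.13² + (-0.71)² + 0.56² + 0.49² + 0.83² = 2.0317
With 8 standardized items, total variance = 8. Proportion = 2.0317/8 = 0.2540 → 25.40%.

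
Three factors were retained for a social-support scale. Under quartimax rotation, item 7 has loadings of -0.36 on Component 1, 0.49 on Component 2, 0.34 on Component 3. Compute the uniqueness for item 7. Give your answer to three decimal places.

h² = (-0.36)² + 0.49² + 0.34² = 0.1296 + 0.2401 + 0.1156 = 0.4853
Uniqueness u² = 1 − h² = 1 − 0.4853 = 0.5147

0.515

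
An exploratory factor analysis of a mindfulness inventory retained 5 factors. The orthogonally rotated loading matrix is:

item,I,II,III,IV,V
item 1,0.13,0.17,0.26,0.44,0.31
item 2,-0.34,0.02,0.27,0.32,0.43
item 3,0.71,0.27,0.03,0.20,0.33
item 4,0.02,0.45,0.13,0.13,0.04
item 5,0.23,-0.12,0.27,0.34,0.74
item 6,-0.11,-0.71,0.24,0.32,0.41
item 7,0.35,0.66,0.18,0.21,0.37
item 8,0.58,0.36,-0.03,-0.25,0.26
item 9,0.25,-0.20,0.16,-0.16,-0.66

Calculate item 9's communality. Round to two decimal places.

0.59

h² = 0.25² + (-0.20)² + 0.16² + (-0.16)² + (-0.66)² = 0.0625 + 0.0400 + 0.0256 + 0.0256 + 0.4356 = 0.5893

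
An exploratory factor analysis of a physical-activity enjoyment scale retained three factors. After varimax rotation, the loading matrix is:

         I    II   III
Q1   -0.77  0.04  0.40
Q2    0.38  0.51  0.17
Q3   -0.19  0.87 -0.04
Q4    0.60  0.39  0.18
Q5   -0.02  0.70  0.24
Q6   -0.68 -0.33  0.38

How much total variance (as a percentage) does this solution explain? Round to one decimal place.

SS loadings by factor: 1.5962, 1.7696, 0.4249; total = 3.7907.
Total variance with 6 standardized items is 6, so the solution explains 3.7907/6 = 0.6318 = 63.18%.

63.2%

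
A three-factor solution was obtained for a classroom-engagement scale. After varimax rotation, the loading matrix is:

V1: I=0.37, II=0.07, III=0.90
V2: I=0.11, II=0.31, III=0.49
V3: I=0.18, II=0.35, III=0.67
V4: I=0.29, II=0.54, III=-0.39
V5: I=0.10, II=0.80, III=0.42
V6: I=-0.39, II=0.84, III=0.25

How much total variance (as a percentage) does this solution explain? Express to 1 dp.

Communalities: 0.9518, 0.3483, 0.6038, 0.5278, 0.8264, 0.9202; Σh² = 4.1783.
Total variance with 6 standardized items is 6, so the solution explains 4.1783/6 = 0.6964 = 69.64%.

69.6%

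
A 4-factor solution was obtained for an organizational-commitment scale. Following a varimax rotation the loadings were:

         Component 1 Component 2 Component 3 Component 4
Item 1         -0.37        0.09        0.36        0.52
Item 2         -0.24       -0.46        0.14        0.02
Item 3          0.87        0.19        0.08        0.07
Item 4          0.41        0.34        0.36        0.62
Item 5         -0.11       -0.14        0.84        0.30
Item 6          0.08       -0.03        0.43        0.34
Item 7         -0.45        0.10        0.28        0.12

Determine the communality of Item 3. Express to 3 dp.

0.804

h² = 0.87² + 0.19² + 0.08² + 0.07² = 0.7569 + 0.0361 + 0.0064 + 0.0049 = 0.8043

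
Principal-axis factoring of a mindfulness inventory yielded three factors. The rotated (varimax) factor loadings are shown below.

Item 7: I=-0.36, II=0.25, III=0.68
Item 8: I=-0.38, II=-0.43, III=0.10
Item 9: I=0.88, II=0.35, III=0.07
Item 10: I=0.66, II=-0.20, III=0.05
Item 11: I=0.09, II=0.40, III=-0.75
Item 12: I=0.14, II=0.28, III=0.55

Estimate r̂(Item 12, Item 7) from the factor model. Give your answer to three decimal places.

0.394

r̂ = Σ λ_i·λ_j across factors = (0.14)(-0.36) + (0.28)(0.25) + (0.55)(0.68)
  = -0.0504 +0.0700 +0.3740 = 0.3936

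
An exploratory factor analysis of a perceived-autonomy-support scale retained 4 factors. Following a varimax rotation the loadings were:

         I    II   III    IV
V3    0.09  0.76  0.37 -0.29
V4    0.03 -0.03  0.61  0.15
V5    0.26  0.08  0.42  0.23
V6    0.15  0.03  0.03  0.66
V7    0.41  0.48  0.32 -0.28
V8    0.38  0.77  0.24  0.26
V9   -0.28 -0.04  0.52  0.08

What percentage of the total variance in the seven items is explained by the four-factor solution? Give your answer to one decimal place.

Communalities: 0.8067, 0.3964, 0.3033, 0.4599, 0.5793, 0.8625, 0.3568; Σh² = 3.7649.
Total variance with 7 standardized items is 7, so the solution explains 3.7649/7 = 0.5378 = 53.78%.

53.8%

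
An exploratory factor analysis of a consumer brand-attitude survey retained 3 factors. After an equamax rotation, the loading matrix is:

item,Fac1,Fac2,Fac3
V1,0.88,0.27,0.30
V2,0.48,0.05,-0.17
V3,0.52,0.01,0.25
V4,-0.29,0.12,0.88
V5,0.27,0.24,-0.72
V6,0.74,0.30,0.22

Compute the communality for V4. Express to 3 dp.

0.873

h² = (-0.29)² + 0.12² + 0.88² = 0.0841 + 0.0144 + 0.7744 = 0.8729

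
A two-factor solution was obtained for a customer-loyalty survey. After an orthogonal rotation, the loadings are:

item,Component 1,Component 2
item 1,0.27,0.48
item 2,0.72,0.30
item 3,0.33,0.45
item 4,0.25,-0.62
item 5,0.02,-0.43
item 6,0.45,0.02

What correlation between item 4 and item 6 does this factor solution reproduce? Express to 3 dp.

0.100

r̂ = Σ λ_i·λ_j across factors = (0.25)(0.45) + (-0.62)(0.02)
  = +0.1125 -0.0124 = 0.1001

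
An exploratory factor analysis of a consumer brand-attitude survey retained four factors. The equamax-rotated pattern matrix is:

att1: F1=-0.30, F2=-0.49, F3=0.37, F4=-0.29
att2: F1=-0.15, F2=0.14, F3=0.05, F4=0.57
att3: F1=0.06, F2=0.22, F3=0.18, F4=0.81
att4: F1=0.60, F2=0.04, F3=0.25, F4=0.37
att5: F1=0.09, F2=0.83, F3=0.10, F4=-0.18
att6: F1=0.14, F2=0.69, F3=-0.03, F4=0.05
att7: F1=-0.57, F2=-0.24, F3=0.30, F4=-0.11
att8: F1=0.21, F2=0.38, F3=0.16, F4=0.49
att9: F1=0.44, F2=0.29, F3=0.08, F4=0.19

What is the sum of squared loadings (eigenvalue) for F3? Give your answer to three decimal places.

0.367

SS loadings for F3 = 0.37² + 0.05² + 0.18² + 0.25² + 0.10² + (-0.03)² + 0.30² + 0.16² + 0.08² = 0.1369 + 0.0025 + 0.0324 + 0.0625 + 0.0100 + 0.0009 + 0.0900 + 0.0256 + 0.0064 = 0.3672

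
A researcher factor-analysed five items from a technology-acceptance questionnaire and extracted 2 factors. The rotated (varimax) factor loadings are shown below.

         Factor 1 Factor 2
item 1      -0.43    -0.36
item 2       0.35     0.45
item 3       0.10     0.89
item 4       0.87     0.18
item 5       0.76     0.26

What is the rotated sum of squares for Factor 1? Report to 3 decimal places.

1.652

SS loadings for Factor 1 = (-0.43)² + 0.35² + 0.10² + 0.87² + 0.76² = 0.1849 + 0.1225 + 0.0100 + 0.7569 + 0.5776 = 1.6519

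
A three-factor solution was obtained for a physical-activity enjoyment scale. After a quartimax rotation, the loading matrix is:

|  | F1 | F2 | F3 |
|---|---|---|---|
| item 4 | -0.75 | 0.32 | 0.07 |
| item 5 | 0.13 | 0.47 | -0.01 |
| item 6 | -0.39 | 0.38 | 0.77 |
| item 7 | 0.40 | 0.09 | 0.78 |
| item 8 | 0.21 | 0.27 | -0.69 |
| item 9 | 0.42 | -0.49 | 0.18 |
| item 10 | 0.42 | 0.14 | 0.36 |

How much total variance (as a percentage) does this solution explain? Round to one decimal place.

56.3%

SS loadings by factor: 1.2884, 0.8084, 1.8444; total = 3.9412.
Total variance with 7 standardized items is 7, so the solution explains 3.9412/7 = 0.5630 = 56.30%.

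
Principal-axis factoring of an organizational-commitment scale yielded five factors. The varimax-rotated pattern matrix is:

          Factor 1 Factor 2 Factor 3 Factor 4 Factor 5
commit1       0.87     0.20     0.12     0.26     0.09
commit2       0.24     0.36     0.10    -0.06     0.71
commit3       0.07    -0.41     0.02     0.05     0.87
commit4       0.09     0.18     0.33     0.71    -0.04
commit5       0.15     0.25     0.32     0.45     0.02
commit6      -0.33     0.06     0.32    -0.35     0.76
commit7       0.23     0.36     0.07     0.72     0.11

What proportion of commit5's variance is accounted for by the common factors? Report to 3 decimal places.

0.390

h² = 0.15² + 0.25² + 0.32² + 0.45² + 0.02² = 0.0225 + 0.0625 + 0.1024 + 0.2025 + 0.0004 = 0.3903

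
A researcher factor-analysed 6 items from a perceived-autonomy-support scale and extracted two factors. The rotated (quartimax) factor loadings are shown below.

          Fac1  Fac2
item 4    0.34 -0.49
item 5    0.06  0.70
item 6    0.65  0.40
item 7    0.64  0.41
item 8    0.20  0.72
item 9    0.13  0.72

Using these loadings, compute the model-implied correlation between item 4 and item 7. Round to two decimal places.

0.02

r̂ = Σ λ_i·λ_j across factors = (0.34)(0.64) + (-0.49)(0.41)
  = +0.2176 -0.2009 = 0.0167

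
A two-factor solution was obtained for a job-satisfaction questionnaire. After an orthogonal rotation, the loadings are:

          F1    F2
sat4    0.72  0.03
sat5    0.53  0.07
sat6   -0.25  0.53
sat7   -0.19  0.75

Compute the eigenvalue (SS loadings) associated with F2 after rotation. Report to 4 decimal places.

0.8492

SS loadings for F2 = 0.03² + 0.07² + 0.53² + 0.75² = 0.0009 + 0.0049 + 0.2809 + 0.5625 = 0.8492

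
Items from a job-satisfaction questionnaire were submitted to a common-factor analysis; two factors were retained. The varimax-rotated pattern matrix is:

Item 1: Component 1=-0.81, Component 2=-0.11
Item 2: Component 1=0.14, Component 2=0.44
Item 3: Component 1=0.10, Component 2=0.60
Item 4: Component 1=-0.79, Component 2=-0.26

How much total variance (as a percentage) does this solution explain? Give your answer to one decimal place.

48.6%

SS loadings by factor: 1.3098, 0.6333; total = 1.9431.
Total variance with 4 standardized items is 4, so the solution explains 1.9431/4 = 0.4858 = 48.58%.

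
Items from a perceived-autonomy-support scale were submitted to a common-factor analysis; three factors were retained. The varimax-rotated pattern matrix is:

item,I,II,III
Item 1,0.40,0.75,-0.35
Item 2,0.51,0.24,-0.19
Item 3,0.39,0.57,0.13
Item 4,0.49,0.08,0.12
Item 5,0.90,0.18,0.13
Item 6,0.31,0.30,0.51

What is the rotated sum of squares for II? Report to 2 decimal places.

SS loadings for II = 0.75² + 0.24² + 0.57² + 0.08² + 0.18² + 0.30² = 0.5625 + 0.0576 + 0.3249 + 0.0064 + 0.0324 + 0.0900 = 1.0738

1.07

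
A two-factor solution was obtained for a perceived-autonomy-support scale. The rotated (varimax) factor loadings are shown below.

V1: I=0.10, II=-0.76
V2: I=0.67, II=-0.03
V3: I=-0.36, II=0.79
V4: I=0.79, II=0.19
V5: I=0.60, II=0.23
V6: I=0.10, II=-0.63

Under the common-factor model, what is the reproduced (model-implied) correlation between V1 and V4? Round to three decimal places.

-0.065

r̂ = Σ λ_i·λ_j across factors = (0.10)(0.79) + (-0.76)(0.19)
  = +0.0790 -0.1444 = -0.0654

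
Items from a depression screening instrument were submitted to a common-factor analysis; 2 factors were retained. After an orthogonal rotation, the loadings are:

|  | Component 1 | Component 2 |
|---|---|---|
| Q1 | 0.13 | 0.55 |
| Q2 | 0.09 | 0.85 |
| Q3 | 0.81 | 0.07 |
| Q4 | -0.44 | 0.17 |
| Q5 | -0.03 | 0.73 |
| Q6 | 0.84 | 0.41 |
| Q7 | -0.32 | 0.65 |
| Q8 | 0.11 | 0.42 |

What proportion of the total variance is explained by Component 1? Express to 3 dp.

0.212

SS loadings for Component 1 = 0.13² + 0.09² + 0.81² + (-0.44)² + (-0.03)² + 0.84² + (-0.32)² + 0.11² = 1.6957
Proportion of variance = 1.6957 / 8 = 0.2120.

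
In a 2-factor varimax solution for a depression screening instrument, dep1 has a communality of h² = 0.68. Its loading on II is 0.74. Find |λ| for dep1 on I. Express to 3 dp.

0.364

Under orthogonal rotation h² = Σλ², so λ_I² = h² − (0.5476) = 0.68 − 0.5476 = 0.1324.
|λ| = √0.1324 = 0.3639.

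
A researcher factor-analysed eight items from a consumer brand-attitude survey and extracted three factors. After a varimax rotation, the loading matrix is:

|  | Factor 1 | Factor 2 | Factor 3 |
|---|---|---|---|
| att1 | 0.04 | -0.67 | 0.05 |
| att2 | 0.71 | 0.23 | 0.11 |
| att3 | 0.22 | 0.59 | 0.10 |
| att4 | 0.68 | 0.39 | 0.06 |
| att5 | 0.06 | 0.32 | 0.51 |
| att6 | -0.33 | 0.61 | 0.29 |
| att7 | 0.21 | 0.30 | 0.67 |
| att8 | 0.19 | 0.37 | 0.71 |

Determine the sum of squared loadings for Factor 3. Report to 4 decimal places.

SS loadings for Factor 3 = 0.05² + 0.11² + 0.10² + 0.06² + 0.51² + 0.29² + 0.67² + 0.71² = 0.0025 + 0.0121 + 0.0100 + 0.0036 + 0.2601 + 0.0841 + 0.4489 + 0.5041 = 1.3254

1.3254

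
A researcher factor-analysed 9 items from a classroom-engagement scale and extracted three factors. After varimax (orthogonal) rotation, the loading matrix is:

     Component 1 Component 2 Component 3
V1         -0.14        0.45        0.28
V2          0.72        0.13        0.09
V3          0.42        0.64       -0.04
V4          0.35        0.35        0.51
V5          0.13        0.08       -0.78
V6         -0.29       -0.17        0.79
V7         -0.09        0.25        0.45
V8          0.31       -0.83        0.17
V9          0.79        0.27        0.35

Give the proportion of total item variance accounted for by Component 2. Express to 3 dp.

SS loadings for Component 2 = 0.45² + 0.13² + 0.64² + 0.35² + 0.08² + (-0.17)² + 0.25² + (-0.83)² + 0.27² = 1.6111
Proportion of variance = 1.6111 / 9 = 0.1790.

0.179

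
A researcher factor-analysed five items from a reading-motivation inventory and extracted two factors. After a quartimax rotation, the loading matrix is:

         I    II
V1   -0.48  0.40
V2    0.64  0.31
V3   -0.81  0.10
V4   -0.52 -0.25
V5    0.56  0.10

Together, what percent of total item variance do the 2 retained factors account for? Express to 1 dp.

44.4%

SS loadings by factor: 1.8801, 0.3386; total = 2.2187.
Total variance with 5 standardized items is 5, so the solution explains 2.2187/5 = 0.4437 = 44.37%.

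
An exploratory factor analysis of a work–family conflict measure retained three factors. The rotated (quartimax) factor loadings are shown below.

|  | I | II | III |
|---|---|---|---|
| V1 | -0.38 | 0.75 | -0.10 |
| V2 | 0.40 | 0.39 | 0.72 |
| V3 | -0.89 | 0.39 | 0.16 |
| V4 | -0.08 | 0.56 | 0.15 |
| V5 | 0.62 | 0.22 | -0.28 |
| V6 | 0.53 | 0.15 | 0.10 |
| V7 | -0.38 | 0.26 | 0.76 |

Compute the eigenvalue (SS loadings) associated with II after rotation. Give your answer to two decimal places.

SS loadings for II = 0.75² + 0.39² + 0.39² + 0.56² + 0.22² + 0.15² + 0.26² = 0.5625 + 0.1521 + 0.1521 + 0.3136 + 0.0484 + 0.0225 + 0.0676 = 1.3188

1.32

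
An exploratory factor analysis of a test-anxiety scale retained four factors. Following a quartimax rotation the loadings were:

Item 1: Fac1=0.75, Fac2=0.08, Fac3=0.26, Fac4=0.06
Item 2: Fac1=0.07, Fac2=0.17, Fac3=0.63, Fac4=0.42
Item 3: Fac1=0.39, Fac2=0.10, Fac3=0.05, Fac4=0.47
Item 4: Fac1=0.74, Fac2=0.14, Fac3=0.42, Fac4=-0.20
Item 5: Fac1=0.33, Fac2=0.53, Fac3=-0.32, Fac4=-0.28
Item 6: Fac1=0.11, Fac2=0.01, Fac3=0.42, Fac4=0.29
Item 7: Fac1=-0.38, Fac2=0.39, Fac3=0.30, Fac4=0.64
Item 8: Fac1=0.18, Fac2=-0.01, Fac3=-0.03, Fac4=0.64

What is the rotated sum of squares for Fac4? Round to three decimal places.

1.423

SS loadings for Fac4 = 0.06² + 0.42² + 0.47² + (-0.20)² + (-0.28)² + 0.29² + 0.64² + 0.64² = 0.0036 + 0.1764 + 0.2209 + 0.0400 + 0.0784 + 0.0841 + 0.4096 + 0.4096 = 1.4226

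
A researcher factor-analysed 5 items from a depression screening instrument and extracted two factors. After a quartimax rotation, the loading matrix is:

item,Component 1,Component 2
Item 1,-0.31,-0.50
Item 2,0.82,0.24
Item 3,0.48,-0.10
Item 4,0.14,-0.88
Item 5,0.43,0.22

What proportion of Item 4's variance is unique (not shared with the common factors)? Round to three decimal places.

0.206

h² = 0.14² + (-0.88)² = 0.0196 + 0.7744 = 0.7940
Uniqueness u² = 1 − h² = 1 − 0.7940 = 0.2060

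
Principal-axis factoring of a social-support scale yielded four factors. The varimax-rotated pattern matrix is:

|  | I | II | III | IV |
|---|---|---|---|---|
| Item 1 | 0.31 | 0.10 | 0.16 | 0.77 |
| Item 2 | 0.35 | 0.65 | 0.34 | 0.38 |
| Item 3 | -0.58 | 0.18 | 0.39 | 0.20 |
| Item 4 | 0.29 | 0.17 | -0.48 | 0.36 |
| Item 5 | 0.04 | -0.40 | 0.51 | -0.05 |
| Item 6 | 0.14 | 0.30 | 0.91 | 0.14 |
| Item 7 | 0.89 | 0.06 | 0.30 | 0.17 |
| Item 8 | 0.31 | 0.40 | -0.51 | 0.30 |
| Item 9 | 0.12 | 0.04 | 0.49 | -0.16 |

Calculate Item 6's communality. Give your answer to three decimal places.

h² = 0.14² + 0.30² + 0.91² + 0.14² = 0.0196 + 0.0900 + 0.8281 + 0.0196 = 0.9573

0.957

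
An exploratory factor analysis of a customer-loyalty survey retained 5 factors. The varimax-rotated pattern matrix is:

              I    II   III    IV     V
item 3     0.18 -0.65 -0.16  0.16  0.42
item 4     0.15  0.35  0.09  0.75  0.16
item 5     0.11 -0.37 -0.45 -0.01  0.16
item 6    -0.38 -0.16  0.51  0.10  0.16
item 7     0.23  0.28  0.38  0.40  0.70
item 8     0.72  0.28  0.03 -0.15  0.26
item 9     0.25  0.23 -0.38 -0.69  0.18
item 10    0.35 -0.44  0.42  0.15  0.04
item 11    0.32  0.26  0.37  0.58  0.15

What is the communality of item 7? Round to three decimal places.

0.926

h² = 0.23² + 0.28² + 0.38² + 0.40² + 0.70² = 0.0529 + 0.0784 + 0.1444 + 0.1600 + 0.4900 = 0.9257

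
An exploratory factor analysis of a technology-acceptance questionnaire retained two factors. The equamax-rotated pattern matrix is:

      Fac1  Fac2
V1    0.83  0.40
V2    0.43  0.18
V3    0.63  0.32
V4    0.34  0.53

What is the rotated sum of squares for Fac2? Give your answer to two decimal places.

SS loadings for Fac2 = 0.40² + 0.18² + 0.32² + 0.53² = 0.1600 + 0.0324 + 0.1024 + 0.2809 = 0.5757

0.58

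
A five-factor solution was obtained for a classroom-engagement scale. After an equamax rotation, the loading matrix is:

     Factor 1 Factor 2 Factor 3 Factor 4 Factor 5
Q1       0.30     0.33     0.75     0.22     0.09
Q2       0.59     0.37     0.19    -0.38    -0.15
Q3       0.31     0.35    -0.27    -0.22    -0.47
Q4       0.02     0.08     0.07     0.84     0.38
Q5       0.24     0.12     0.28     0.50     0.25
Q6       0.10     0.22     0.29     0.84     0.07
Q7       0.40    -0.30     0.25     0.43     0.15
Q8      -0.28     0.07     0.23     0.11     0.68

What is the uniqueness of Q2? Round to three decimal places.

0.312

h² = 0.59² + 0.37² + 0.19² + (-0.38)² + (-0.15)² = 0.3481 + 0.1369 + 0.0361 + 0.1444 + 0.0225 = 0.6880
Uniqueness u² = 1 − h² = 1 − 0.6880 = 0.3120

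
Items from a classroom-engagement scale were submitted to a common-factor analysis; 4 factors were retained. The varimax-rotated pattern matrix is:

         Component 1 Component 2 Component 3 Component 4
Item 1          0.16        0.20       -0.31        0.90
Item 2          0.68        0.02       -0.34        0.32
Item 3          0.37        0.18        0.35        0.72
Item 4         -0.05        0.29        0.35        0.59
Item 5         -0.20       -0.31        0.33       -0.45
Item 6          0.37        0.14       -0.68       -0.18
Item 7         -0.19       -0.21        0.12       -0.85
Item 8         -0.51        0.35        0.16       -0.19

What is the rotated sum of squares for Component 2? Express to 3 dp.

SS loadings for Component 2 = 0.20² + 0.02² + 0.18² + 0.29² + (-0.31)² + 0.14² + (-0.21)² + 0.35² = 0.0400 + 0.0004 + 0.0324 + 0.0841 + 0.0961 + 0.0196 + 0.0441 + 0.1225 = 0.4392

0.439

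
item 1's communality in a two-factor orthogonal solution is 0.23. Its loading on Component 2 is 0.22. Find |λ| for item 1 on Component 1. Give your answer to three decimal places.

Under orthogonal rotation h² = Σλ², so λ_Component 1² = h² − (0.0484) = 0.23 − 0.0484 = 0.1816.
|λ| = √0.1816 = 0.4261.

0.426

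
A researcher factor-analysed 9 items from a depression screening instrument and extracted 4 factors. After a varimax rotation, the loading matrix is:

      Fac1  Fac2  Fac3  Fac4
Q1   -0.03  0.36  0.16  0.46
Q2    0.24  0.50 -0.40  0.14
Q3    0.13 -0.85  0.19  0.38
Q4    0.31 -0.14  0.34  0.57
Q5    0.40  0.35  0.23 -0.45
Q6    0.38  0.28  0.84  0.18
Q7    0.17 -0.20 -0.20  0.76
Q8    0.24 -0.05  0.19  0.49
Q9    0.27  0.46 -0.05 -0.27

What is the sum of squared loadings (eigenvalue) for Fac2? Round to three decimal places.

SS loadings for Fac2 = 0.36² + 0.50² + (-0.85)² + (-0.14)² + 0.35² + 0.28² + (-0.20)² + (-0.05)² + 0.46² = 0.1296 + 0.2500 + 0.7225 + 0.0196 + 0.1225 + 0.0784 + 0.0400 + 0.0025 + 0.2116 = 1.5767

1.577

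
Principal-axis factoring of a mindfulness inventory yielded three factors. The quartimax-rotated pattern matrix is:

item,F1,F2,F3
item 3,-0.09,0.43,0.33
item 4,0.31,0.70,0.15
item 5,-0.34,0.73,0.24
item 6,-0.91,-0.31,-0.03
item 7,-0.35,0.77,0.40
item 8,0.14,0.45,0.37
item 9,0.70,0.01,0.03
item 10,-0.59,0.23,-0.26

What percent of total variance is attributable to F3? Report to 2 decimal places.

6.94%

SS loadings for F3 = 0.33² + 0.15² + 0.24² + (-0.03)² + 0.40² + 0.37² + 0.03² + (-0.26)² = 0.5553
With 8 standardized items, total variance = 8. Proportion = 0.5553/8 = 0.0694 → 6.94%.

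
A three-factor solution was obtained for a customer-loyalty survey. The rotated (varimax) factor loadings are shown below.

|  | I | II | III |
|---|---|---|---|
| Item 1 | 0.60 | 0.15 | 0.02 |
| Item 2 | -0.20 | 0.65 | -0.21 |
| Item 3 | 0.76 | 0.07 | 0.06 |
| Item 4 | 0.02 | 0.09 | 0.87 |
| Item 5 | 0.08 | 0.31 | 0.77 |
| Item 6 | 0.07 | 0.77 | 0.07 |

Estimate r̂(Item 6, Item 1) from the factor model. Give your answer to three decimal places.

r̂ = Σ λ_i·λ_j across factors = (0.07)(0.60) + (0.77)(0.15) + (0.07)(0.02)
  = +0.0420 +0.1155 +0.0014 = 0.1589

0.159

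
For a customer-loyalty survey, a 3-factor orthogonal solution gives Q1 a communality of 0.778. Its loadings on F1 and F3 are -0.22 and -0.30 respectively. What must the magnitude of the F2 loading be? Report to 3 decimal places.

Under orthogonal rotation h² = Σλ², so λ_F2² = h² − (0.1384) = 0.778 − 0.1384 = 0.6396.
|λ| = √0.6396 = 0.7997.

0.800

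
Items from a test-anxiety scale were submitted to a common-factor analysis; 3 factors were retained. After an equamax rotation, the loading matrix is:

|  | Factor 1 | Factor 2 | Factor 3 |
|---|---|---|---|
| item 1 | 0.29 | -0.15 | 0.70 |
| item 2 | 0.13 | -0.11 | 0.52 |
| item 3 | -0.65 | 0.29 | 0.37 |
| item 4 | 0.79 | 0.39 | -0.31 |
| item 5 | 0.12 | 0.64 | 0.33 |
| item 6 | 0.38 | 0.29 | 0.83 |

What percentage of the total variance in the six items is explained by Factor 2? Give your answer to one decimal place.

12.7%

SS loadings for Factor 2 = (-0.15)² + (-0.11)² + 0.29² + 0.39² + 0.64² + 0.29² = 0.7645
With 6 standardized items, total variance = 6. Proportion = 0.7645/6 = 0.1274 → 12.74%.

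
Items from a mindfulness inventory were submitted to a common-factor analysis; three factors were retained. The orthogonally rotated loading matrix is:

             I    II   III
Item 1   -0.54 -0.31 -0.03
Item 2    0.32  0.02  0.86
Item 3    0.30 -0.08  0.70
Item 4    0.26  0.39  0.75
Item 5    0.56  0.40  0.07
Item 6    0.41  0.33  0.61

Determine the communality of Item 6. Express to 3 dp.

h² = 0.41² + 0.33² + 0.61² = 0.1681 + 0.1089 + 0.3721 = 0.6491

0.649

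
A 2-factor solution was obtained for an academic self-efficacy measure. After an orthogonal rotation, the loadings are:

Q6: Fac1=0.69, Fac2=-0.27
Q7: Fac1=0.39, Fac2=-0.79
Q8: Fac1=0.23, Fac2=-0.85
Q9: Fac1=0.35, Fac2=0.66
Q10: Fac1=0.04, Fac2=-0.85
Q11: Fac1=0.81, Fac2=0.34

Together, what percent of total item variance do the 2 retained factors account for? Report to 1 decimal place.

69.2%

SS loadings by factor: 1.4613, 2.6932; total = 4.1545.
Total variance with 6 standardized items is 6, so the solution explains 4.1545/6 = 0.6924 = 69.24%.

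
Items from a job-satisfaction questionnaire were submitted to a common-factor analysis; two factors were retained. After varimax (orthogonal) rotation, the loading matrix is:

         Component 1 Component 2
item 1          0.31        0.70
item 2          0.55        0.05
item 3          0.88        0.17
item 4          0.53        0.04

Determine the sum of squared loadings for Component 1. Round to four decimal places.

SS loadings for Component 1 = 0.31² + 0.55² + 0.88² + 0.53² = 0.0961 + 0.3025 + 0.7744 + 0.2809 = 1.4539

1.4539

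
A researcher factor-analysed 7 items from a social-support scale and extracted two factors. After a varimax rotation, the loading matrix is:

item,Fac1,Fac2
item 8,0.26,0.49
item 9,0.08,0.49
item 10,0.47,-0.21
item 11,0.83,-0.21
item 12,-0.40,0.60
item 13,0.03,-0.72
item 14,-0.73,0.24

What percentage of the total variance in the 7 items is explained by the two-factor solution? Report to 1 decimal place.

Communalities: 0.3077, 0.2465, 0.2650, 0.7330, 0.5200, 0.5193, 0.5905; Σh² = 3.1820.
Total variance with 7 standardized items is 7, so the solution explains 3.1820/7 = 0.4546 = 45.46%.

45.5%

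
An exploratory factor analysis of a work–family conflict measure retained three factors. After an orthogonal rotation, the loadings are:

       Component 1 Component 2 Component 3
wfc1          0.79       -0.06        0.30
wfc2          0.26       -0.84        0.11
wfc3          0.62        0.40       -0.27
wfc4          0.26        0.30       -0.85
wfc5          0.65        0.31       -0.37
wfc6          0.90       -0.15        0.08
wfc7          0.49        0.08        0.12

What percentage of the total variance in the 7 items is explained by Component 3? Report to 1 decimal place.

SS loadings for Component 3 = 0.30² + 0.11² + (-0.27)² + (-0.85)² + (-0.37)² + 0.08² + 0.12² = 1.0552
With 7 standardized items, total variance = 7. Proportion = 1.0552/7 = 0.1507 → 15.07%.

15.1%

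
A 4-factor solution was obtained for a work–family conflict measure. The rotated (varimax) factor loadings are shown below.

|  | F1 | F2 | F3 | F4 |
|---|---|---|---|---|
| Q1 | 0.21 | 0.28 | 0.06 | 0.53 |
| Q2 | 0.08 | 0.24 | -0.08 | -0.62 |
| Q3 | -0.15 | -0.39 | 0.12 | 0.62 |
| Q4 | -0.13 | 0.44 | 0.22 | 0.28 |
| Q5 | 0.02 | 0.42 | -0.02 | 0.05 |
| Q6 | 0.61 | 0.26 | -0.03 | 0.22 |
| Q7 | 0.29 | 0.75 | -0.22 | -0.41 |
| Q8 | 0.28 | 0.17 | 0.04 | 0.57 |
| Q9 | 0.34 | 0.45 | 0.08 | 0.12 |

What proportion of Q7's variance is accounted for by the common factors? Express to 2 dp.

h² = 0.29² + 0.75² + (-0.22)² + (-0.41)² = 0.0841 + 0.5625 + 0.0484 + 0.1681 = 0.8631

0.86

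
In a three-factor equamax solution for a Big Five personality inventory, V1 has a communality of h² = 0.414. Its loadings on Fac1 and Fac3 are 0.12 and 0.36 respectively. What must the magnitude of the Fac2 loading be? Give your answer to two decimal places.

Under orthogonal rotation h² = Σλ², so λ_Fac2² = h² − (0.1440) = 0.414 − 0.1440 = 0.2700.
|λ| = √0.2700 = 0.5196.

0.52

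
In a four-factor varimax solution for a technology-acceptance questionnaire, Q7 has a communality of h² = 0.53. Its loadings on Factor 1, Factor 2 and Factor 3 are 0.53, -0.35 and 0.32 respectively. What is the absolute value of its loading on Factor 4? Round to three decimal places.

Under orthogonal rotation h² = Σλ², so λ_Factor 4² = h² − (0.5058) = 0.53 − 0.5058 = 0.0242.
|λ| = √0.0242 = 0.1556.

0.156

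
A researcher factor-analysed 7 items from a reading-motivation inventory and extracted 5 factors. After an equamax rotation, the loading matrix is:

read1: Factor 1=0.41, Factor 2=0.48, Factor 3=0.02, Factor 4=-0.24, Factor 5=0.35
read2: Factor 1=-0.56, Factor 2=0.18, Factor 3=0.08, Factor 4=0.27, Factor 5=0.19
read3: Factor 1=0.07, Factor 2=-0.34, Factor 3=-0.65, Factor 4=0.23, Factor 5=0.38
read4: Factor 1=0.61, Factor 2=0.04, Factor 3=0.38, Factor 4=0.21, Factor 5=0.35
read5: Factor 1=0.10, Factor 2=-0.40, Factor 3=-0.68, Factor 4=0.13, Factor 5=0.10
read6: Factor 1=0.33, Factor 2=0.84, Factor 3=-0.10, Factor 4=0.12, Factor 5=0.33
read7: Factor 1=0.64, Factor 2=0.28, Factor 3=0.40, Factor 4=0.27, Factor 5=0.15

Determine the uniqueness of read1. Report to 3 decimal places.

0.421

h² = 0.41² + 0.48² + 0.02² + (-0.24)² + 0.35² = 0.1681 + 0.2304 + 0.0004 + 0.0576 + 0.1225 = 0.5790
Uniqueness u² = 1 − h² = 1 − 0.5790 = 0.4210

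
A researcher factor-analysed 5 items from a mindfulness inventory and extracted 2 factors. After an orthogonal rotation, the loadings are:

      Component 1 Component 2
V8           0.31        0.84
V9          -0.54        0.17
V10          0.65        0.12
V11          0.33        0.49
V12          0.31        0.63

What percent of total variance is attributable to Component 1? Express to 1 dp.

20.3%

SS loadings for Component 1 = 0.31² + (-0.54)² + 0.65² + 0.33² + 0.31² = 1.0152
With 5 standardized items, total variance = 5. Proportion = 1.0152/5 = 0.2030 → 20.30%.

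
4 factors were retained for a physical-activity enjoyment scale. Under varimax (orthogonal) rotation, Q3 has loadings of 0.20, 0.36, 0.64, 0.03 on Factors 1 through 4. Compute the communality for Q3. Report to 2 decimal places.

0.58

h² = 0.20² + 0.36² + 0.64² + 0.03² = 0.0400 + 0.1296 + 0.4096 + 0.0009 = 0.5801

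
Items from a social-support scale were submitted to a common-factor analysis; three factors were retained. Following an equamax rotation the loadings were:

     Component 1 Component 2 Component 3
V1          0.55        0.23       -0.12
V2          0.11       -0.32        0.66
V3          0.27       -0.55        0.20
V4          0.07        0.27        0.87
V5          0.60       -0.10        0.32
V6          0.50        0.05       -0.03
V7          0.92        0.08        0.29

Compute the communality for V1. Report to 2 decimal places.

0.37

h² = 0.55² + 0.23² + (-0.12)² = 0.3025 + 0.0529 + 0.0144 = 0.3698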